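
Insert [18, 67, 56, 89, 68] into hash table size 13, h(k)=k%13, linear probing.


Insert 18: h=5 -> slot 5
Insert 67: h=2 -> slot 2
Insert 56: h=4 -> slot 4
Insert 89: h=11 -> slot 11
Insert 68: h=3 -> slot 3

Table: [None, None, 67, 68, 56, 18, None, None, None, None, None, 89, None]


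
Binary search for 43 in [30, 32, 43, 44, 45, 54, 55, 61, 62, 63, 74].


Step 1: lo=0, hi=10, mid=5, val=54
Step 2: lo=0, hi=4, mid=2, val=43

Found at index 2


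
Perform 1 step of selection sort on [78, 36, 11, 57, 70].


Initial: [78, 36, 11, 57, 70]
Step 1: min=11 at 2
  Swap: [11, 36, 78, 57, 70]

After 1 step: [11, 36, 78, 57, 70]


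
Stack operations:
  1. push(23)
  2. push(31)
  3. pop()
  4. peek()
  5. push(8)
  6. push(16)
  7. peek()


push(23) -> [23]
push(31) -> [23, 31]
pop()->31, [23]
peek()->23
push(8) -> [23, 8]
push(16) -> [23, 8, 16]
peek()->16

Final stack: [23, 8, 16]


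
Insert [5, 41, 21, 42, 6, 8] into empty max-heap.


Insert 5: [5]
Insert 41: [41, 5]
Insert 21: [41, 5, 21]
Insert 42: [42, 41, 21, 5]
Insert 6: [42, 41, 21, 5, 6]
Insert 8: [42, 41, 21, 5, 6, 8]

Final heap: [42, 41, 21, 5, 6, 8]


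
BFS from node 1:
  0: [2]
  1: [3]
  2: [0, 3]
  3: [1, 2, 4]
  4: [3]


Visit 1, enqueue [3]
Visit 3, enqueue [2, 4]
Visit 2, enqueue [0]
Visit 4, enqueue []
Visit 0, enqueue []

BFS order: [1, 3, 2, 4, 0]


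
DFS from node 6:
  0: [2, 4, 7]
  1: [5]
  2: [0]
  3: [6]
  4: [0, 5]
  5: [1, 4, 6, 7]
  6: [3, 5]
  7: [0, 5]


Visit 6, push [5, 3]
Visit 3, push []
Visit 5, push [7, 4, 1]
Visit 1, push []
Visit 4, push [0]
Visit 0, push [7, 2]
Visit 2, push []
Visit 7, push []

DFS order: [6, 3, 5, 1, 4, 0, 2, 7]


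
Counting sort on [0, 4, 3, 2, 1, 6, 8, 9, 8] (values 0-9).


Input: [0, 4, 3, 2, 1, 6, 8, 9, 8]
Counts: [1, 1, 1, 1, 1, 0, 1, 0, 2, 1]

Sorted: [0, 1, 2, 3, 4, 6, 8, 8, 9]


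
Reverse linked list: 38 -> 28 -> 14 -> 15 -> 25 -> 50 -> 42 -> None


Step 1: curr=38, set curr.next=prev(None) | reversed so far: 38
Step 2: curr=28, set curr.next=prev(38) | reversed so far: 28 -> 38
Step 3: curr=14, set curr.next=prev(28) | reversed so far: 14 -> 28 -> 38
Step 4: curr=15, set curr.next=prev(14) | reversed so far: 15 -> 14 -> 28 -> 38
Step 5: curr=25, set curr.next=prev(15) | reversed so far: 25 -> 15 -> 14 -> 28 -> 38
Step 6: curr=50, set curr.next=prev(25) | reversed so far: 50 -> 25 -> 15 -> 14 -> 28 -> 38
Step 7: curr=42, set curr.next=prev(50) | reversed so far: 42 -> 50 -> 25 -> 15 -> 14 -> 28 -> 38

42 -> 50 -> 25 -> 15 -> 14 -> 28 -> 38 -> None


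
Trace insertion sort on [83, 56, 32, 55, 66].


Initial: [83, 56, 32, 55, 66]
Insert 56: [56, 83, 32, 55, 66]
Insert 32: [32, 56, 83, 55, 66]
Insert 55: [32, 55, 56, 83, 66]
Insert 66: [32, 55, 56, 66, 83]

Sorted: [32, 55, 56, 66, 83]


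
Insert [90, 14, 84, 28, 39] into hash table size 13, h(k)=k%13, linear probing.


Insert 90: h=12 -> slot 12
Insert 14: h=1 -> slot 1
Insert 84: h=6 -> slot 6
Insert 28: h=2 -> slot 2
Insert 39: h=0 -> slot 0

Table: [39, 14, 28, None, None, None, 84, None, None, None, None, None, 90]


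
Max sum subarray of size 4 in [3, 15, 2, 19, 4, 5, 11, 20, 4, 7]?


[0:4]: 39
[1:5]: 40
[2:6]: 30
[3:7]: 39
[4:8]: 40
[5:9]: 40
[6:10]: 42

Max: 42 at [6:10]


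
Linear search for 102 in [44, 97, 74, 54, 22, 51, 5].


i=0: 44!=102
i=1: 97!=102
i=2: 74!=102
i=3: 54!=102
i=4: 22!=102
i=5: 51!=102
i=6: 5!=102

Not found, 7 comps


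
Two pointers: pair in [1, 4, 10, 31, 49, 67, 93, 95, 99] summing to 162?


lo=0(1)+hi=8(99)=100
lo=1(4)+hi=8(99)=103
lo=2(10)+hi=8(99)=109
lo=3(31)+hi=8(99)=130
lo=4(49)+hi=8(99)=148
lo=5(67)+hi=8(99)=166
lo=5(67)+hi=7(95)=162

Yes: 67+95=162


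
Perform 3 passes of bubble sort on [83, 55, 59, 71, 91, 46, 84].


Initial: [83, 55, 59, 71, 91, 46, 84]
Pass 1: [55, 59, 71, 83, 46, 84, 91] (5 swaps)
Pass 2: [55, 59, 71, 46, 83, 84, 91] (1 swaps)
Pass 3: [55, 59, 46, 71, 83, 84, 91] (1 swaps)

After 3 passes: [55, 59, 46, 71, 83, 84, 91]


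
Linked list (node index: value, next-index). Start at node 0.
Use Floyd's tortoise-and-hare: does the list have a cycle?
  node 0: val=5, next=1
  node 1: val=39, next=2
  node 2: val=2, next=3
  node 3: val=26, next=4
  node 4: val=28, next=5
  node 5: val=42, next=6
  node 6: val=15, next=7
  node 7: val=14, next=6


Floyd's tortoise (slow, +1) and hare (fast, +2):
  init: slow=0, fast=0
  step 1: slow=1, fast=2
  step 2: slow=2, fast=4
  step 3: slow=3, fast=6
  step 4: slow=4, fast=6
  step 5: slow=5, fast=6
  step 6: slow=6, fast=6
  slow == fast at node 6: cycle detected

Cycle: yes


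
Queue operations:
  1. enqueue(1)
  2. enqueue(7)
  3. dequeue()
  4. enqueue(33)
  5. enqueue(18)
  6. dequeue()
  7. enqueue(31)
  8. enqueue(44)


enqueue(1) -> [1]
enqueue(7) -> [1, 7]
dequeue()->1, [7]
enqueue(33) -> [7, 33]
enqueue(18) -> [7, 33, 18]
dequeue()->7, [33, 18]
enqueue(31) -> [33, 18, 31]
enqueue(44) -> [33, 18, 31, 44]

Final queue: [33, 18, 31, 44]


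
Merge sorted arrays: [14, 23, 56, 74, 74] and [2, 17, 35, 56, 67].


Take 2 from B
Take 14 from A
Take 17 from B
Take 23 from A
Take 35 from B
Take 56 from A
Take 56 from B
Take 67 from B

Merged: [2, 14, 17, 23, 35, 56, 56, 67, 74, 74]


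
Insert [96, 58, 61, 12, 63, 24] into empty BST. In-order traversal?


Insert 96: root
Insert 58: L from 96
Insert 61: L from 96 -> R from 58
Insert 12: L from 96 -> L from 58
Insert 63: L from 96 -> R from 58 -> R from 61
Insert 24: L from 96 -> L from 58 -> R from 12

In-order: [12, 24, 58, 61, 63, 96]


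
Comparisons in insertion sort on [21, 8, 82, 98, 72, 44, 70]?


Algorithm: insertion sort
Input: [21, 8, 82, 98, 72, 44, 70]
Sorted: [8, 21, 44, 70, 72, 82, 98]

14


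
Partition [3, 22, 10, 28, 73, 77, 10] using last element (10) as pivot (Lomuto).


Pivot: 10
  3 <= 10: advance i (no swap)
  10 <= 10: swap -> [3, 10, 22, 28, 73, 77, 10]
Place pivot at 2: [3, 10, 10, 28, 73, 77, 22]

Partitioned: [3, 10, 10, 28, 73, 77, 22]


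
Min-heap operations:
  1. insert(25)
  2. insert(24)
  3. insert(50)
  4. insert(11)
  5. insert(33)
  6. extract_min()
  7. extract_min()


insert(25) -> [25]
insert(24) -> [24, 25]
insert(50) -> [24, 25, 50]
insert(11) -> [11, 24, 50, 25]
insert(33) -> [11, 24, 50, 25, 33]
extract_min()->11, [24, 25, 50, 33]
extract_min()->24, [25, 33, 50]

Final heap: [25, 33, 50]


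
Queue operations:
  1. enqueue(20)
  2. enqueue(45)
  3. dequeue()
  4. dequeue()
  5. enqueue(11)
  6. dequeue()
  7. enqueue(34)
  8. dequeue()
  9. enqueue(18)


enqueue(20) -> [20]
enqueue(45) -> [20, 45]
dequeue()->20, [45]
dequeue()->45, []
enqueue(11) -> [11]
dequeue()->11, []
enqueue(34) -> [34]
dequeue()->34, []
enqueue(18) -> [18]

Final queue: [18]


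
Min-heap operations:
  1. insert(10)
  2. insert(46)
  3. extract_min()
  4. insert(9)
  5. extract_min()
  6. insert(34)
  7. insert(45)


insert(10) -> [10]
insert(46) -> [10, 46]
extract_min()->10, [46]
insert(9) -> [9, 46]
extract_min()->9, [46]
insert(34) -> [34, 46]
insert(45) -> [34, 46, 45]

Final heap: [34, 46, 45]


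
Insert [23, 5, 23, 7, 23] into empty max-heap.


Insert 23: [23]
Insert 5: [23, 5]
Insert 23: [23, 5, 23]
Insert 7: [23, 7, 23, 5]
Insert 23: [23, 23, 23, 5, 7]

Final heap: [23, 23, 23, 5, 7]


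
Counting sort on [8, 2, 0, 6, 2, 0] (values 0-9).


Input: [8, 2, 0, 6, 2, 0]
Counts: [2, 0, 2, 0, 0, 0, 1, 0, 1, 0]

Sorted: [0, 0, 2, 2, 6, 8]


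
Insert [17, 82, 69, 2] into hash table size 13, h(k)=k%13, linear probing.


Insert 17: h=4 -> slot 4
Insert 82: h=4, 1 probes -> slot 5
Insert 69: h=4, 2 probes -> slot 6
Insert 2: h=2 -> slot 2

Table: [None, None, 2, None, 17, 82, 69, None, None, None, None, None, None]


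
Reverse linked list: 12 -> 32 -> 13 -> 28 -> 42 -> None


Step 1: curr=12, set curr.next=prev(None) | reversed so far: 12
Step 2: curr=32, set curr.next=prev(12) | reversed so far: 32 -> 12
Step 3: curr=13, set curr.next=prev(32) | reversed so far: 13 -> 32 -> 12
Step 4: curr=28, set curr.next=prev(13) | reversed so far: 28 -> 13 -> 32 -> 12
Step 5: curr=42, set curr.next=prev(28) | reversed so far: 42 -> 28 -> 13 -> 32 -> 12

42 -> 28 -> 13 -> 32 -> 12 -> None


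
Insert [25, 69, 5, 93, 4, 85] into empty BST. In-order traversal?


Insert 25: root
Insert 69: R from 25
Insert 5: L from 25
Insert 93: R from 25 -> R from 69
Insert 4: L from 25 -> L from 5
Insert 85: R from 25 -> R from 69 -> L from 93

In-order: [4, 5, 25, 69, 85, 93]


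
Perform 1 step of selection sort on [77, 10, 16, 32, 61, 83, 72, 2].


Initial: [77, 10, 16, 32, 61, 83, 72, 2]
Step 1: min=2 at 7
  Swap: [2, 10, 16, 32, 61, 83, 72, 77]

After 1 step: [2, 10, 16, 32, 61, 83, 72, 77]


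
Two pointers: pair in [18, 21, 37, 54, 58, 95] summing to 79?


lo=0(18)+hi=5(95)=113
lo=0(18)+hi=4(58)=76
lo=1(21)+hi=4(58)=79

Yes: 21+58=79


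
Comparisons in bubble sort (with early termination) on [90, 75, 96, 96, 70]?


Algorithm: bubble sort (with early termination)
Input: [90, 75, 96, 96, 70]
Sorted: [70, 75, 90, 96, 96]

10


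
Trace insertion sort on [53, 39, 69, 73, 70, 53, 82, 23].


Initial: [53, 39, 69, 73, 70, 53, 82, 23]
Insert 39: [39, 53, 69, 73, 70, 53, 82, 23]
Insert 69: [39, 53, 69, 73, 70, 53, 82, 23]
Insert 73: [39, 53, 69, 73, 70, 53, 82, 23]
Insert 70: [39, 53, 69, 70, 73, 53, 82, 23]
Insert 53: [39, 53, 53, 69, 70, 73, 82, 23]
Insert 82: [39, 53, 53, 69, 70, 73, 82, 23]
Insert 23: [23, 39, 53, 53, 69, 70, 73, 82]

Sorted: [23, 39, 53, 53, 69, 70, 73, 82]


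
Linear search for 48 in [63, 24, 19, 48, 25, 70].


i=0: 63!=48
i=1: 24!=48
i=2: 19!=48
i=3: 48==48 found!

Found at 3, 4 comps


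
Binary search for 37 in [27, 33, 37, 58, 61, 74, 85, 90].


Step 1: lo=0, hi=7, mid=3, val=58
Step 2: lo=0, hi=2, mid=1, val=33
Step 3: lo=2, hi=2, mid=2, val=37

Found at index 2


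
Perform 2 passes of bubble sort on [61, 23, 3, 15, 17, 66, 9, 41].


Initial: [61, 23, 3, 15, 17, 66, 9, 41]
Pass 1: [23, 3, 15, 17, 61, 9, 41, 66] (6 swaps)
Pass 2: [3, 15, 17, 23, 9, 41, 61, 66] (5 swaps)

After 2 passes: [3, 15, 17, 23, 9, 41, 61, 66]


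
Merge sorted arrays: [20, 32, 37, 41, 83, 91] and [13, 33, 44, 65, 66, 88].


Take 13 from B
Take 20 from A
Take 32 from A
Take 33 from B
Take 37 from A
Take 41 from A
Take 44 from B
Take 65 from B
Take 66 from B
Take 83 from A
Take 88 from B

Merged: [13, 20, 32, 33, 37, 41, 44, 65, 66, 83, 88, 91]


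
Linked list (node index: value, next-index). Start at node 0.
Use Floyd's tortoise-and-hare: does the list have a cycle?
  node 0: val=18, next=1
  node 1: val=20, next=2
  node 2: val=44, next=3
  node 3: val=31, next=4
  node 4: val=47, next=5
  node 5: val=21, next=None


Floyd's tortoise (slow, +1) and hare (fast, +2):
  init: slow=0, fast=0
  step 1: slow=1, fast=2
  step 2: slow=2, fast=4
  step 3: fast 4->5->None, no cycle

Cycle: no


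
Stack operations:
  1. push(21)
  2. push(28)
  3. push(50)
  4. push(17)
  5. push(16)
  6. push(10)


push(21) -> [21]
push(28) -> [21, 28]
push(50) -> [21, 28, 50]
push(17) -> [21, 28, 50, 17]
push(16) -> [21, 28, 50, 17, 16]
push(10) -> [21, 28, 50, 17, 16, 10]

Final stack: [21, 28, 50, 17, 16, 10]


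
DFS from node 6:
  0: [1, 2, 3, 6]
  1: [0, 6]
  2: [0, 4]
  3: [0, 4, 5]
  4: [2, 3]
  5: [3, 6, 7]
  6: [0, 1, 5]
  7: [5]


Visit 6, push [5, 1, 0]
Visit 0, push [3, 2, 1]
Visit 1, push []
Visit 2, push [4]
Visit 4, push [3]
Visit 3, push [5]
Visit 5, push [7]
Visit 7, push []

DFS order: [6, 0, 1, 2, 4, 3, 5, 7]


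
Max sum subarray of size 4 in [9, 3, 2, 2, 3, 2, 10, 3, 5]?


[0:4]: 16
[1:5]: 10
[2:6]: 9
[3:7]: 17
[4:8]: 18
[5:9]: 20

Max: 20 at [5:9]


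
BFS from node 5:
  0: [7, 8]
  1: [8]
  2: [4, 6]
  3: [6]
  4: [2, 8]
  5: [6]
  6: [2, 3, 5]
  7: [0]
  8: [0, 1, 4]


Visit 5, enqueue [6]
Visit 6, enqueue [2, 3]
Visit 2, enqueue [4]
Visit 3, enqueue []
Visit 4, enqueue [8]
Visit 8, enqueue [0, 1]
Visit 0, enqueue [7]
Visit 1, enqueue []
Visit 7, enqueue []

BFS order: [5, 6, 2, 3, 4, 8, 0, 1, 7]


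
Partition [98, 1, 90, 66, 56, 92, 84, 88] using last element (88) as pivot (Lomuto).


Pivot: 88
  1 <= 88: swap -> [1, 98, 90, 66, 56, 92, 84, 88]
  66 <= 88: swap -> [1, 66, 90, 98, 56, 92, 84, 88]
  56 <= 88: swap -> [1, 66, 56, 98, 90, 92, 84, 88]
  84 <= 88: swap -> [1, 66, 56, 84, 90, 92, 98, 88]
Place pivot at 4: [1, 66, 56, 84, 88, 92, 98, 90]

Partitioned: [1, 66, 56, 84, 88, 92, 98, 90]


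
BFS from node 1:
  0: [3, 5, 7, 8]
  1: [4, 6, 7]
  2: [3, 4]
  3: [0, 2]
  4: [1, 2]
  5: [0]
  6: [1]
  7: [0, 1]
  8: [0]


Visit 1, enqueue [4, 6, 7]
Visit 4, enqueue [2]
Visit 6, enqueue []
Visit 7, enqueue [0]
Visit 2, enqueue [3]
Visit 0, enqueue [5, 8]
Visit 3, enqueue []
Visit 5, enqueue []
Visit 8, enqueue []

BFS order: [1, 4, 6, 7, 2, 0, 3, 5, 8]


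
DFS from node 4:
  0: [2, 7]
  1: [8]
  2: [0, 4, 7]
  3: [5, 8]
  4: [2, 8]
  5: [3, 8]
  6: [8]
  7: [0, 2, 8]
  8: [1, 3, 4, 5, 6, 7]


Visit 4, push [8, 2]
Visit 2, push [7, 0]
Visit 0, push [7]
Visit 7, push [8]
Visit 8, push [6, 5, 3, 1]
Visit 1, push []
Visit 3, push [5]
Visit 5, push []
Visit 6, push []

DFS order: [4, 2, 0, 7, 8, 1, 3, 5, 6]


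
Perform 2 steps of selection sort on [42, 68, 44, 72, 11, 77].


Initial: [42, 68, 44, 72, 11, 77]
Step 1: min=11 at 4
  Swap: [11, 68, 44, 72, 42, 77]
Step 2: min=42 at 4
  Swap: [11, 42, 44, 72, 68, 77]

After 2 steps: [11, 42, 44, 72, 68, 77]


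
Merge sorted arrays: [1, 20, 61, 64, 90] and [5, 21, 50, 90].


Take 1 from A
Take 5 from B
Take 20 from A
Take 21 from B
Take 50 from B
Take 61 from A
Take 64 from A
Take 90 from A

Merged: [1, 5, 20, 21, 50, 61, 64, 90, 90]


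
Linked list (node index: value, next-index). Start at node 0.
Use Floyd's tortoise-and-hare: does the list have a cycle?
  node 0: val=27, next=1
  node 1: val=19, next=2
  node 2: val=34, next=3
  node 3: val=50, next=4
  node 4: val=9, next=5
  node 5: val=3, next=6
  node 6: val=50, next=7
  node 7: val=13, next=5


Floyd's tortoise (slow, +1) and hare (fast, +2):
  init: slow=0, fast=0
  step 1: slow=1, fast=2
  step 2: slow=2, fast=4
  step 3: slow=3, fast=6
  step 4: slow=4, fast=5
  step 5: slow=5, fast=7
  step 6: slow=6, fast=6
  slow == fast at node 6: cycle detected

Cycle: yes


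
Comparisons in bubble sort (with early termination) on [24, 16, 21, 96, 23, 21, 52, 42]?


Algorithm: bubble sort (with early termination)
Input: [24, 16, 21, 96, 23, 21, 52, 42]
Sorted: [16, 21, 21, 23, 24, 42, 52, 96]

22


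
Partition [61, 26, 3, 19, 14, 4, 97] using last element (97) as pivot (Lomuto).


Pivot: 97
  61 <= 97: advance i (no swap)
  26 <= 97: advance i (no swap)
  3 <= 97: advance i (no swap)
  19 <= 97: advance i (no swap)
  14 <= 97: advance i (no swap)
  4 <= 97: advance i (no swap)
Place pivot at 6: [61, 26, 3, 19, 14, 4, 97]

Partitioned: [61, 26, 3, 19, 14, 4, 97]


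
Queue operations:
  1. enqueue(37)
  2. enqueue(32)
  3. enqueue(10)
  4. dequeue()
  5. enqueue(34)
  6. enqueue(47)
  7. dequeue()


enqueue(37) -> [37]
enqueue(32) -> [37, 32]
enqueue(10) -> [37, 32, 10]
dequeue()->37, [32, 10]
enqueue(34) -> [32, 10, 34]
enqueue(47) -> [32, 10, 34, 47]
dequeue()->32, [10, 34, 47]

Final queue: [10, 34, 47]


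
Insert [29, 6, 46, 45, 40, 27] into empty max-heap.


Insert 29: [29]
Insert 6: [29, 6]
Insert 46: [46, 6, 29]
Insert 45: [46, 45, 29, 6]
Insert 40: [46, 45, 29, 6, 40]
Insert 27: [46, 45, 29, 6, 40, 27]

Final heap: [46, 45, 29, 6, 40, 27]


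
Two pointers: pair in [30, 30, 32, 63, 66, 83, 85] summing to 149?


lo=0(30)+hi=6(85)=115
lo=1(30)+hi=6(85)=115
lo=2(32)+hi=6(85)=117
lo=3(63)+hi=6(85)=148
lo=4(66)+hi=6(85)=151
lo=4(66)+hi=5(83)=149

Yes: 66+83=149


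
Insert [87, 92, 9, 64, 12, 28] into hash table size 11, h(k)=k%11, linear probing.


Insert 87: h=10 -> slot 10
Insert 92: h=4 -> slot 4
Insert 9: h=9 -> slot 9
Insert 64: h=9, 2 probes -> slot 0
Insert 12: h=1 -> slot 1
Insert 28: h=6 -> slot 6

Table: [64, 12, None, None, 92, None, 28, None, None, 9, 87]


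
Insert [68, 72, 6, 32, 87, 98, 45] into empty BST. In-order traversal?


Insert 68: root
Insert 72: R from 68
Insert 6: L from 68
Insert 32: L from 68 -> R from 6
Insert 87: R from 68 -> R from 72
Insert 98: R from 68 -> R from 72 -> R from 87
Insert 45: L from 68 -> R from 6 -> R from 32

In-order: [6, 32, 45, 68, 72, 87, 98]


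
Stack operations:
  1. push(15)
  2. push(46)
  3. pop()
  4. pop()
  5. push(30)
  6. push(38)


push(15) -> [15]
push(46) -> [15, 46]
pop()->46, [15]
pop()->15, []
push(30) -> [30]
push(38) -> [30, 38]

Final stack: [30, 38]


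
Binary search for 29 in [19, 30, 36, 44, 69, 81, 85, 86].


Step 1: lo=0, hi=7, mid=3, val=44
Step 2: lo=0, hi=2, mid=1, val=30
Step 3: lo=0, hi=0, mid=0, val=19

Not found


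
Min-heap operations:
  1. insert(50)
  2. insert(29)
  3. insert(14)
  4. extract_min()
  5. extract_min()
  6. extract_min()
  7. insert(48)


insert(50) -> [50]
insert(29) -> [29, 50]
insert(14) -> [14, 50, 29]
extract_min()->14, [29, 50]
extract_min()->29, [50]
extract_min()->50, []
insert(48) -> [48]

Final heap: [48]


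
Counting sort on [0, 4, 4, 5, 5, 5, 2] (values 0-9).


Input: [0, 4, 4, 5, 5, 5, 2]
Counts: [1, 0, 1, 0, 2, 3, 0, 0, 0, 0]

Sorted: [0, 2, 4, 4, 5, 5, 5]


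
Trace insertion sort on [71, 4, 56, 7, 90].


Initial: [71, 4, 56, 7, 90]
Insert 4: [4, 71, 56, 7, 90]
Insert 56: [4, 56, 71, 7, 90]
Insert 7: [4, 7, 56, 71, 90]
Insert 90: [4, 7, 56, 71, 90]

Sorted: [4, 7, 56, 71, 90]


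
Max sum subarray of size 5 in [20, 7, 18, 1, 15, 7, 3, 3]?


[0:5]: 61
[1:6]: 48
[2:7]: 44
[3:8]: 29

Max: 61 at [0:5]


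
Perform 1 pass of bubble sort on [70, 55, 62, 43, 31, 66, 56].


Initial: [70, 55, 62, 43, 31, 66, 56]
Pass 1: [55, 62, 43, 31, 66, 56, 70] (6 swaps)

After 1 pass: [55, 62, 43, 31, 66, 56, 70]


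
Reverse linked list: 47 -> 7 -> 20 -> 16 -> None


Step 1: curr=47, set curr.next=prev(None) | reversed so far: 47
Step 2: curr=7, set curr.next=prev(47) | reversed so far: 7 -> 47
Step 3: curr=20, set curr.next=prev(7) | reversed so far: 20 -> 7 -> 47
Step 4: curr=16, set curr.next=prev(20) | reversed so far: 16 -> 20 -> 7 -> 47

16 -> 20 -> 7 -> 47 -> None


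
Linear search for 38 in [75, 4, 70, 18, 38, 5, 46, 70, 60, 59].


i=0: 75!=38
i=1: 4!=38
i=2: 70!=38
i=3: 18!=38
i=4: 38==38 found!

Found at 4, 5 comps


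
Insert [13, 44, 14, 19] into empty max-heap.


Insert 13: [13]
Insert 44: [44, 13]
Insert 14: [44, 13, 14]
Insert 19: [44, 19, 14, 13]

Final heap: [44, 19, 14, 13]


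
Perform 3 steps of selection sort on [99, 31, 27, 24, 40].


Initial: [99, 31, 27, 24, 40]
Step 1: min=24 at 3
  Swap: [24, 31, 27, 99, 40]
Step 2: min=27 at 2
  Swap: [24, 27, 31, 99, 40]
Step 3: min=31 at 2
  Swap: [24, 27, 31, 99, 40]

After 3 steps: [24, 27, 31, 99, 40]


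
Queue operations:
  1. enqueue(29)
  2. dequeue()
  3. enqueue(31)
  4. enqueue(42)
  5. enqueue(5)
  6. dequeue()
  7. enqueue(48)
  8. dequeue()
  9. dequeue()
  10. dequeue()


enqueue(29) -> [29]
dequeue()->29, []
enqueue(31) -> [31]
enqueue(42) -> [31, 42]
enqueue(5) -> [31, 42, 5]
dequeue()->31, [42, 5]
enqueue(48) -> [42, 5, 48]
dequeue()->42, [5, 48]
dequeue()->5, [48]
dequeue()->48, []

Final queue: []


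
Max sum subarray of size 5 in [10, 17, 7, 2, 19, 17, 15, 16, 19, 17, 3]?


[0:5]: 55
[1:6]: 62
[2:7]: 60
[3:8]: 69
[4:9]: 86
[5:10]: 84
[6:11]: 70

Max: 86 at [4:9]


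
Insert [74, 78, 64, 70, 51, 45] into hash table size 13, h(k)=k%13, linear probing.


Insert 74: h=9 -> slot 9
Insert 78: h=0 -> slot 0
Insert 64: h=12 -> slot 12
Insert 70: h=5 -> slot 5
Insert 51: h=12, 2 probes -> slot 1
Insert 45: h=6 -> slot 6

Table: [78, 51, None, None, None, 70, 45, None, None, 74, None, None, 64]


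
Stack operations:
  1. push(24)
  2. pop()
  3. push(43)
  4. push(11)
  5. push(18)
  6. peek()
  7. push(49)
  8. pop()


push(24) -> [24]
pop()->24, []
push(43) -> [43]
push(11) -> [43, 11]
push(18) -> [43, 11, 18]
peek()->18
push(49) -> [43, 11, 18, 49]
pop()->49, [43, 11, 18]

Final stack: [43, 11, 18]


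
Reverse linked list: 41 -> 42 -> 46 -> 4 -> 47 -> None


Step 1: curr=41, set curr.next=prev(None) | reversed so far: 41
Step 2: curr=42, set curr.next=prev(41) | reversed so far: 42 -> 41
Step 3: curr=46, set curr.next=prev(42) | reversed so far: 46 -> 42 -> 41
Step 4: curr=4, set curr.next=prev(46) | reversed so far: 4 -> 46 -> 42 -> 41
Step 5: curr=47, set curr.next=prev(4) | reversed so far: 47 -> 4 -> 46 -> 42 -> 41

47 -> 4 -> 46 -> 42 -> 41 -> None


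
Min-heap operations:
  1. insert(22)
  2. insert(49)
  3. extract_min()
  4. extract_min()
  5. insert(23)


insert(22) -> [22]
insert(49) -> [22, 49]
extract_min()->22, [49]
extract_min()->49, []
insert(23) -> [23]

Final heap: [23]


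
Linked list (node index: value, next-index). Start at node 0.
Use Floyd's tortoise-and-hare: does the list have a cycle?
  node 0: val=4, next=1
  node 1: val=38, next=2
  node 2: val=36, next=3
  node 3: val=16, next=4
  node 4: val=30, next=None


Floyd's tortoise (slow, +1) and hare (fast, +2):
  init: slow=0, fast=0
  step 1: slow=1, fast=2
  step 2: slow=2, fast=4
  step 3: fast -> None, no cycle

Cycle: no


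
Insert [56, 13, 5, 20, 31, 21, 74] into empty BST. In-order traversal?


Insert 56: root
Insert 13: L from 56
Insert 5: L from 56 -> L from 13
Insert 20: L from 56 -> R from 13
Insert 31: L from 56 -> R from 13 -> R from 20
Insert 21: L from 56 -> R from 13 -> R from 20 -> L from 31
Insert 74: R from 56

In-order: [5, 13, 20, 21, 31, 56, 74]


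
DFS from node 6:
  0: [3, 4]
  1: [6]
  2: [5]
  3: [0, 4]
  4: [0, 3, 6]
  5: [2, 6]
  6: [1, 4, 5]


Visit 6, push [5, 4, 1]
Visit 1, push []
Visit 4, push [3, 0]
Visit 0, push [3]
Visit 3, push []
Visit 5, push [2]
Visit 2, push []

DFS order: [6, 1, 4, 0, 3, 5, 2]


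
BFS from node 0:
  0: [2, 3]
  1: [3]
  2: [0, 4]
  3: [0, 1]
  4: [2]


Visit 0, enqueue [2, 3]
Visit 2, enqueue [4]
Visit 3, enqueue [1]
Visit 4, enqueue []
Visit 1, enqueue []

BFS order: [0, 2, 3, 4, 1]


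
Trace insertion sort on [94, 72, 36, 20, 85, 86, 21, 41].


Initial: [94, 72, 36, 20, 85, 86, 21, 41]
Insert 72: [72, 94, 36, 20, 85, 86, 21, 41]
Insert 36: [36, 72, 94, 20, 85, 86, 21, 41]
Insert 20: [20, 36, 72, 94, 85, 86, 21, 41]
Insert 85: [20, 36, 72, 85, 94, 86, 21, 41]
Insert 86: [20, 36, 72, 85, 86, 94, 21, 41]
Insert 21: [20, 21, 36, 72, 85, 86, 94, 41]
Insert 41: [20, 21, 36, 41, 72, 85, 86, 94]

Sorted: [20, 21, 36, 41, 72, 85, 86, 94]


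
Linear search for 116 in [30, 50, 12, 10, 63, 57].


i=0: 30!=116
i=1: 50!=116
i=2: 12!=116
i=3: 10!=116
i=4: 63!=116
i=5: 57!=116

Not found, 6 comps


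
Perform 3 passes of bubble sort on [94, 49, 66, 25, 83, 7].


Initial: [94, 49, 66, 25, 83, 7]
Pass 1: [49, 66, 25, 83, 7, 94] (5 swaps)
Pass 2: [49, 25, 66, 7, 83, 94] (2 swaps)
Pass 3: [25, 49, 7, 66, 83, 94] (2 swaps)

After 3 passes: [25, 49, 7, 66, 83, 94]


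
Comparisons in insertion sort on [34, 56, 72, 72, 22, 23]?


Algorithm: insertion sort
Input: [34, 56, 72, 72, 22, 23]
Sorted: [22, 23, 34, 56, 72, 72]

12


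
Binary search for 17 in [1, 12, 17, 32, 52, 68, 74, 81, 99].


Step 1: lo=0, hi=8, mid=4, val=52
Step 2: lo=0, hi=3, mid=1, val=12
Step 3: lo=2, hi=3, mid=2, val=17

Found at index 2


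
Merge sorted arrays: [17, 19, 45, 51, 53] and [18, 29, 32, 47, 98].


Take 17 from A
Take 18 from B
Take 19 from A
Take 29 from B
Take 32 from B
Take 45 from A
Take 47 from B
Take 51 from A
Take 53 from A

Merged: [17, 18, 19, 29, 32, 45, 47, 51, 53, 98]


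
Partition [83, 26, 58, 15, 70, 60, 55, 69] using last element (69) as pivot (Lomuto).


Pivot: 69
  26 <= 69: swap -> [26, 83, 58, 15, 70, 60, 55, 69]
  58 <= 69: swap -> [26, 58, 83, 15, 70, 60, 55, 69]
  15 <= 69: swap -> [26, 58, 15, 83, 70, 60, 55, 69]
  60 <= 69: swap -> [26, 58, 15, 60, 70, 83, 55, 69]
  55 <= 69: swap -> [26, 58, 15, 60, 55, 83, 70, 69]
Place pivot at 5: [26, 58, 15, 60, 55, 69, 70, 83]

Partitioned: [26, 58, 15, 60, 55, 69, 70, 83]


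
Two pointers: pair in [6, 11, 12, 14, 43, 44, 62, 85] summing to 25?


lo=0(6)+hi=7(85)=91
lo=0(6)+hi=6(62)=68
lo=0(6)+hi=5(44)=50
lo=0(6)+hi=4(43)=49
lo=0(6)+hi=3(14)=20
lo=1(11)+hi=3(14)=25

Yes: 11+14=25


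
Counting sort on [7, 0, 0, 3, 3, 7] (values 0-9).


Input: [7, 0, 0, 3, 3, 7]
Counts: [2, 0, 0, 2, 0, 0, 0, 2, 0, 0]

Sorted: [0, 0, 3, 3, 7, 7]


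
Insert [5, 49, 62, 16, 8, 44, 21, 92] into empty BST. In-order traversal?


Insert 5: root
Insert 49: R from 5
Insert 62: R from 5 -> R from 49
Insert 16: R from 5 -> L from 49
Insert 8: R from 5 -> L from 49 -> L from 16
Insert 44: R from 5 -> L from 49 -> R from 16
Insert 21: R from 5 -> L from 49 -> R from 16 -> L from 44
Insert 92: R from 5 -> R from 49 -> R from 62

In-order: [5, 8, 16, 21, 44, 49, 62, 92]


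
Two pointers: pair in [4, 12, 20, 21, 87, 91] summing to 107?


lo=0(4)+hi=5(91)=95
lo=1(12)+hi=5(91)=103
lo=2(20)+hi=5(91)=111
lo=2(20)+hi=4(87)=107

Yes: 20+87=107


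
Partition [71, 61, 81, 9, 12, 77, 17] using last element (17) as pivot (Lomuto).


Pivot: 17
  9 <= 17: swap -> [9, 61, 81, 71, 12, 77, 17]
  12 <= 17: swap -> [9, 12, 81, 71, 61, 77, 17]
Place pivot at 2: [9, 12, 17, 71, 61, 77, 81]

Partitioned: [9, 12, 17, 71, 61, 77, 81]


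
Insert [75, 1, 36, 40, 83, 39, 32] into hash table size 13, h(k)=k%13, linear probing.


Insert 75: h=10 -> slot 10
Insert 1: h=1 -> slot 1
Insert 36: h=10, 1 probes -> slot 11
Insert 40: h=1, 1 probes -> slot 2
Insert 83: h=5 -> slot 5
Insert 39: h=0 -> slot 0
Insert 32: h=6 -> slot 6

Table: [39, 1, 40, None, None, 83, 32, None, None, None, 75, 36, None]


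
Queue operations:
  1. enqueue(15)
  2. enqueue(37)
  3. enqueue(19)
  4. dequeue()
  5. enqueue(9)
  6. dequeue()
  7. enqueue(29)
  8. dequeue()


enqueue(15) -> [15]
enqueue(37) -> [15, 37]
enqueue(19) -> [15, 37, 19]
dequeue()->15, [37, 19]
enqueue(9) -> [37, 19, 9]
dequeue()->37, [19, 9]
enqueue(29) -> [19, 9, 29]
dequeue()->19, [9, 29]

Final queue: [9, 29]


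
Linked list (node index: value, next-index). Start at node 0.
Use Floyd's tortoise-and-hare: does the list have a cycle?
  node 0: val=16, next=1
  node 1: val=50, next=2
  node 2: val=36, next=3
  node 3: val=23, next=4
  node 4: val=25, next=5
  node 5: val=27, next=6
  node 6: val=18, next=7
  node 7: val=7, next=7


Floyd's tortoise (slow, +1) and hare (fast, +2):
  init: slow=0, fast=0
  step 1: slow=1, fast=2
  step 2: slow=2, fast=4
  step 3: slow=3, fast=6
  step 4: slow=4, fast=7
  step 5: slow=5, fast=7
  step 6: slow=6, fast=7
  step 7: slow=7, fast=7
  slow == fast at node 7: cycle detected

Cycle: yes


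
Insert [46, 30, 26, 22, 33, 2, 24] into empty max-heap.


Insert 46: [46]
Insert 30: [46, 30]
Insert 26: [46, 30, 26]
Insert 22: [46, 30, 26, 22]
Insert 33: [46, 33, 26, 22, 30]
Insert 2: [46, 33, 26, 22, 30, 2]
Insert 24: [46, 33, 26, 22, 30, 2, 24]

Final heap: [46, 33, 26, 22, 30, 2, 24]


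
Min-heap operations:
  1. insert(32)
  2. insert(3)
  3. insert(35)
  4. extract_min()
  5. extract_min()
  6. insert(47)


insert(32) -> [32]
insert(3) -> [3, 32]
insert(35) -> [3, 32, 35]
extract_min()->3, [32, 35]
extract_min()->32, [35]
insert(47) -> [35, 47]

Final heap: [35, 47]


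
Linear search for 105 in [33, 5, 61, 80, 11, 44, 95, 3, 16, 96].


i=0: 33!=105
i=1: 5!=105
i=2: 61!=105
i=3: 80!=105
i=4: 11!=105
i=5: 44!=105
i=6: 95!=105
i=7: 3!=105
i=8: 16!=105
i=9: 96!=105

Not found, 10 comps


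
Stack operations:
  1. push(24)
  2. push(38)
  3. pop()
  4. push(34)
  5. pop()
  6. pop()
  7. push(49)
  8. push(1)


push(24) -> [24]
push(38) -> [24, 38]
pop()->38, [24]
push(34) -> [24, 34]
pop()->34, [24]
pop()->24, []
push(49) -> [49]
push(1) -> [49, 1]

Final stack: [49, 1]


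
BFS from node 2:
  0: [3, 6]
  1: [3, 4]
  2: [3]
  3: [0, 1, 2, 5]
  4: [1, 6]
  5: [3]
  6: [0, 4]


Visit 2, enqueue [3]
Visit 3, enqueue [0, 1, 5]
Visit 0, enqueue [6]
Visit 1, enqueue [4]
Visit 5, enqueue []
Visit 6, enqueue []
Visit 4, enqueue []

BFS order: [2, 3, 0, 1, 5, 6, 4]


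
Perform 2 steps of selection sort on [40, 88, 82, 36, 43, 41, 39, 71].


Initial: [40, 88, 82, 36, 43, 41, 39, 71]
Step 1: min=36 at 3
  Swap: [36, 88, 82, 40, 43, 41, 39, 71]
Step 2: min=39 at 6
  Swap: [36, 39, 82, 40, 43, 41, 88, 71]

After 2 steps: [36, 39, 82, 40, 43, 41, 88, 71]


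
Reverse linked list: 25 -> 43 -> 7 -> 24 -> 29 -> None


Step 1: curr=25, set curr.next=prev(None) | reversed so far: 25
Step 2: curr=43, set curr.next=prev(25) | reversed so far: 43 -> 25
Step 3: curr=7, set curr.next=prev(43) | reversed so far: 7 -> 43 -> 25
Step 4: curr=24, set curr.next=prev(7) | reversed so far: 24 -> 7 -> 43 -> 25
Step 5: curr=29, set curr.next=prev(24) | reversed so far: 29 -> 24 -> 7 -> 43 -> 25

29 -> 24 -> 7 -> 43 -> 25 -> None


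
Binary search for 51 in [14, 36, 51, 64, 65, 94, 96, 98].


Step 1: lo=0, hi=7, mid=3, val=64
Step 2: lo=0, hi=2, mid=1, val=36
Step 3: lo=2, hi=2, mid=2, val=51

Found at index 2


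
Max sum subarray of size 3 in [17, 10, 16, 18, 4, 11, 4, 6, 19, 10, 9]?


[0:3]: 43
[1:4]: 44
[2:5]: 38
[3:6]: 33
[4:7]: 19
[5:8]: 21
[6:9]: 29
[7:10]: 35
[8:11]: 38

Max: 44 at [1:4]


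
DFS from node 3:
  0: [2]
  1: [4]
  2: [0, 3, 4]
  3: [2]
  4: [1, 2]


Visit 3, push [2]
Visit 2, push [4, 0]
Visit 0, push []
Visit 4, push [1]
Visit 1, push []

DFS order: [3, 2, 0, 4, 1]


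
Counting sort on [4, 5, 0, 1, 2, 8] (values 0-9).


Input: [4, 5, 0, 1, 2, 8]
Counts: [1, 1, 1, 0, 1, 1, 0, 0, 1, 0]

Sorted: [0, 1, 2, 4, 5, 8]


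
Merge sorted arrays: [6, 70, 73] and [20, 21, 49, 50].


Take 6 from A
Take 20 from B
Take 21 from B
Take 49 from B
Take 50 from B

Merged: [6, 20, 21, 49, 50, 70, 73]


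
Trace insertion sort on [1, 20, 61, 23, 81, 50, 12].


Initial: [1, 20, 61, 23, 81, 50, 12]
Insert 20: [1, 20, 61, 23, 81, 50, 12]
Insert 61: [1, 20, 61, 23, 81, 50, 12]
Insert 23: [1, 20, 23, 61, 81, 50, 12]
Insert 81: [1, 20, 23, 61, 81, 50, 12]
Insert 50: [1, 20, 23, 50, 61, 81, 12]
Insert 12: [1, 12, 20, 23, 50, 61, 81]

Sorted: [1, 12, 20, 23, 50, 61, 81]


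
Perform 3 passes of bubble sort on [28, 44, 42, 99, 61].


Initial: [28, 44, 42, 99, 61]
Pass 1: [28, 42, 44, 61, 99] (2 swaps)
Pass 2: [28, 42, 44, 61, 99] (0 swaps)
Pass 3: [28, 42, 44, 61, 99] (0 swaps)

After 3 passes: [28, 42, 44, 61, 99]


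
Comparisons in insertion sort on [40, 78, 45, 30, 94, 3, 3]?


Algorithm: insertion sort
Input: [40, 78, 45, 30, 94, 3, 3]
Sorted: [3, 3, 30, 40, 45, 78, 94]

18


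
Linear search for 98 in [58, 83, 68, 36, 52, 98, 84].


i=0: 58!=98
i=1: 83!=98
i=2: 68!=98
i=3: 36!=98
i=4: 52!=98
i=5: 98==98 found!

Found at 5, 6 comps


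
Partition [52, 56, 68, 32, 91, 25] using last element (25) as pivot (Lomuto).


Pivot: 25
Place pivot at 0: [25, 56, 68, 32, 91, 52]

Partitioned: [25, 56, 68, 32, 91, 52]


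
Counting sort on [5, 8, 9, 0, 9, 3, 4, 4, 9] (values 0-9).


Input: [5, 8, 9, 0, 9, 3, 4, 4, 9]
Counts: [1, 0, 0, 1, 2, 1, 0, 0, 1, 3]

Sorted: [0, 3, 4, 4, 5, 8, 9, 9, 9]


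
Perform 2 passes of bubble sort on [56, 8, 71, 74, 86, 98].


Initial: [56, 8, 71, 74, 86, 98]
Pass 1: [8, 56, 71, 74, 86, 98] (1 swaps)
Pass 2: [8, 56, 71, 74, 86, 98] (0 swaps)

After 2 passes: [8, 56, 71, 74, 86, 98]


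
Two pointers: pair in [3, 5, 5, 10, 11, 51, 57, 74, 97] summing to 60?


lo=0(3)+hi=8(97)=100
lo=0(3)+hi=7(74)=77
lo=0(3)+hi=6(57)=60

Yes: 3+57=60


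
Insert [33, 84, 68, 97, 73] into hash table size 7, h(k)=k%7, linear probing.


Insert 33: h=5 -> slot 5
Insert 84: h=0 -> slot 0
Insert 68: h=5, 1 probes -> slot 6
Insert 97: h=6, 2 probes -> slot 1
Insert 73: h=3 -> slot 3

Table: [84, 97, None, 73, None, 33, 68]


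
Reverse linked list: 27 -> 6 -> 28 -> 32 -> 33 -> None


Step 1: curr=27, set curr.next=prev(None) | reversed so far: 27
Step 2: curr=6, set curr.next=prev(27) | reversed so far: 6 -> 27
Step 3: curr=28, set curr.next=prev(6) | reversed so far: 28 -> 6 -> 27
Step 4: curr=32, set curr.next=prev(28) | reversed so far: 32 -> 28 -> 6 -> 27
Step 5: curr=33, set curr.next=prev(32) | reversed so far: 33 -> 32 -> 28 -> 6 -> 27

33 -> 32 -> 28 -> 6 -> 27 -> None


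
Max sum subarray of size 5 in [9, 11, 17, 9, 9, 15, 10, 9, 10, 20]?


[0:5]: 55
[1:6]: 61
[2:7]: 60
[3:8]: 52
[4:9]: 53
[5:10]: 64

Max: 64 at [5:10]


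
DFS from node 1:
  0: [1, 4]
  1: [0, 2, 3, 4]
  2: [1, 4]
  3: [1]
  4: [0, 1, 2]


Visit 1, push [4, 3, 2, 0]
Visit 0, push [4]
Visit 4, push [2]
Visit 2, push []
Visit 3, push []

DFS order: [1, 0, 4, 2, 3]


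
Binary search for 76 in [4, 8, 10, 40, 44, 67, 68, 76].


Step 1: lo=0, hi=7, mid=3, val=40
Step 2: lo=4, hi=7, mid=5, val=67
Step 3: lo=6, hi=7, mid=6, val=68
Step 4: lo=7, hi=7, mid=7, val=76

Found at index 7


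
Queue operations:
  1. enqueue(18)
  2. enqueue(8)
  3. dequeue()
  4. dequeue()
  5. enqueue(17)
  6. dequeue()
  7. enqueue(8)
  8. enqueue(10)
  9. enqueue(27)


enqueue(18) -> [18]
enqueue(8) -> [18, 8]
dequeue()->18, [8]
dequeue()->8, []
enqueue(17) -> [17]
dequeue()->17, []
enqueue(8) -> [8]
enqueue(10) -> [8, 10]
enqueue(27) -> [8, 10, 27]

Final queue: [8, 10, 27]


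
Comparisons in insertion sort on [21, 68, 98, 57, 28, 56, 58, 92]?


Algorithm: insertion sort
Input: [21, 68, 98, 57, 28, 56, 58, 92]
Sorted: [21, 28, 56, 57, 58, 68, 92, 98]

18


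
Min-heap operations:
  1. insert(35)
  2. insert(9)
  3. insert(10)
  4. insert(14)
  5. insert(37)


insert(35) -> [35]
insert(9) -> [9, 35]
insert(10) -> [9, 35, 10]
insert(14) -> [9, 14, 10, 35]
insert(37) -> [9, 14, 10, 35, 37]

Final heap: [9, 14, 10, 35, 37]


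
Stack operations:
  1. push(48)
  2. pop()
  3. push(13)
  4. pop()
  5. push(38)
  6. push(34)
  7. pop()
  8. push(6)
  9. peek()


push(48) -> [48]
pop()->48, []
push(13) -> [13]
pop()->13, []
push(38) -> [38]
push(34) -> [38, 34]
pop()->34, [38]
push(6) -> [38, 6]
peek()->6

Final stack: [38, 6]


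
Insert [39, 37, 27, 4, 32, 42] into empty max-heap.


Insert 39: [39]
Insert 37: [39, 37]
Insert 27: [39, 37, 27]
Insert 4: [39, 37, 27, 4]
Insert 32: [39, 37, 27, 4, 32]
Insert 42: [42, 37, 39, 4, 32, 27]

Final heap: [42, 37, 39, 4, 32, 27]


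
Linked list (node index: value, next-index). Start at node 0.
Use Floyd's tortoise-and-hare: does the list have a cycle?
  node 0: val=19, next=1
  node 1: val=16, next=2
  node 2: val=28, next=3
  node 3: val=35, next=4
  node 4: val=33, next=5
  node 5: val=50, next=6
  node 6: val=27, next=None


Floyd's tortoise (slow, +1) and hare (fast, +2):
  init: slow=0, fast=0
  step 1: slow=1, fast=2
  step 2: slow=2, fast=4
  step 3: slow=3, fast=6
  step 4: fast -> None, no cycle

Cycle: no


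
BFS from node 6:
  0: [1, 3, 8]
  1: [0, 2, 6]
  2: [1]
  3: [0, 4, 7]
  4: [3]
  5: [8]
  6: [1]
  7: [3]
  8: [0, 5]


Visit 6, enqueue [1]
Visit 1, enqueue [0, 2]
Visit 0, enqueue [3, 8]
Visit 2, enqueue []
Visit 3, enqueue [4, 7]
Visit 8, enqueue [5]
Visit 4, enqueue []
Visit 7, enqueue []
Visit 5, enqueue []

BFS order: [6, 1, 0, 2, 3, 8, 4, 7, 5]


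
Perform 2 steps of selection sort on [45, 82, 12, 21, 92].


Initial: [45, 82, 12, 21, 92]
Step 1: min=12 at 2
  Swap: [12, 82, 45, 21, 92]
Step 2: min=21 at 3
  Swap: [12, 21, 45, 82, 92]

After 2 steps: [12, 21, 45, 82, 92]


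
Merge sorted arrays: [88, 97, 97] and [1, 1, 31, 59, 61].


Take 1 from B
Take 1 from B
Take 31 from B
Take 59 from B
Take 61 from B

Merged: [1, 1, 31, 59, 61, 88, 97, 97]


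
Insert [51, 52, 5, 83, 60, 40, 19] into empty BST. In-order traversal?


Insert 51: root
Insert 52: R from 51
Insert 5: L from 51
Insert 83: R from 51 -> R from 52
Insert 60: R from 51 -> R from 52 -> L from 83
Insert 40: L from 51 -> R from 5
Insert 19: L from 51 -> R from 5 -> L from 40

In-order: [5, 19, 40, 51, 52, 60, 83]


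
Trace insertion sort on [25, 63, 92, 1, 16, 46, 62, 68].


Initial: [25, 63, 92, 1, 16, 46, 62, 68]
Insert 63: [25, 63, 92, 1, 16, 46, 62, 68]
Insert 92: [25, 63, 92, 1, 16, 46, 62, 68]
Insert 1: [1, 25, 63, 92, 16, 46, 62, 68]
Insert 16: [1, 16, 25, 63, 92, 46, 62, 68]
Insert 46: [1, 16, 25, 46, 63, 92, 62, 68]
Insert 62: [1, 16, 25, 46, 62, 63, 92, 68]
Insert 68: [1, 16, 25, 46, 62, 63, 68, 92]

Sorted: [1, 16, 25, 46, 62, 63, 68, 92]


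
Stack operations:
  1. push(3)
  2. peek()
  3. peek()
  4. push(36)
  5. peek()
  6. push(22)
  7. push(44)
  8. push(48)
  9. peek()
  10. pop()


push(3) -> [3]
peek()->3
peek()->3
push(36) -> [3, 36]
peek()->36
push(22) -> [3, 36, 22]
push(44) -> [3, 36, 22, 44]
push(48) -> [3, 36, 22, 44, 48]
peek()->48
pop()->48, [3, 36, 22, 44]

Final stack: [3, 36, 22, 44]


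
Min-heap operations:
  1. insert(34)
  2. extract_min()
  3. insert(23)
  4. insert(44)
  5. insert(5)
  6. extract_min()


insert(34) -> [34]
extract_min()->34, []
insert(23) -> [23]
insert(44) -> [23, 44]
insert(5) -> [5, 44, 23]
extract_min()->5, [23, 44]

Final heap: [23, 44]


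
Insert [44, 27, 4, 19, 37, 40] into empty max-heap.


Insert 44: [44]
Insert 27: [44, 27]
Insert 4: [44, 27, 4]
Insert 19: [44, 27, 4, 19]
Insert 37: [44, 37, 4, 19, 27]
Insert 40: [44, 37, 40, 19, 27, 4]

Final heap: [44, 37, 40, 19, 27, 4]


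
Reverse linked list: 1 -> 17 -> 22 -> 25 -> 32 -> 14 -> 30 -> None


Step 1: curr=1, set curr.next=prev(None) | reversed so far: 1
Step 2: curr=17, set curr.next=prev(1) | reversed so far: 17 -> 1
Step 3: curr=22, set curr.next=prev(17) | reversed so far: 22 -> 17 -> 1
Step 4: curr=25, set curr.next=prev(22) | reversed so far: 25 -> 22 -> 17 -> 1
Step 5: curr=32, set curr.next=prev(25) | reversed so far: 32 -> 25 -> 22 -> 17 -> 1
Step 6: curr=14, set curr.next=prev(32) | reversed so far: 14 -> 32 -> 25 -> 22 -> 17 -> 1
Step 7: curr=30, set curr.next=prev(14) | reversed so far: 30 -> 14 -> 32 -> 25 -> 22 -> 17 -> 1

30 -> 14 -> 32 -> 25 -> 22 -> 17 -> 1 -> None


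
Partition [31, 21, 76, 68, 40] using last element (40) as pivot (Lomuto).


Pivot: 40
  31 <= 40: advance i (no swap)
  21 <= 40: advance i (no swap)
Place pivot at 2: [31, 21, 40, 68, 76]

Partitioned: [31, 21, 40, 68, 76]


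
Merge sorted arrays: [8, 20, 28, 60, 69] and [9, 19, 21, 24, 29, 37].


Take 8 from A
Take 9 from B
Take 19 from B
Take 20 from A
Take 21 from B
Take 24 from B
Take 28 from A
Take 29 from B
Take 37 from B

Merged: [8, 9, 19, 20, 21, 24, 28, 29, 37, 60, 69]


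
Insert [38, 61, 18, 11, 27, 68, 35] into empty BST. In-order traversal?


Insert 38: root
Insert 61: R from 38
Insert 18: L from 38
Insert 11: L from 38 -> L from 18
Insert 27: L from 38 -> R from 18
Insert 68: R from 38 -> R from 61
Insert 35: L from 38 -> R from 18 -> R from 27

In-order: [11, 18, 27, 35, 38, 61, 68]


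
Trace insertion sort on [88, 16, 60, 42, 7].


Initial: [88, 16, 60, 42, 7]
Insert 16: [16, 88, 60, 42, 7]
Insert 60: [16, 60, 88, 42, 7]
Insert 42: [16, 42, 60, 88, 7]
Insert 7: [7, 16, 42, 60, 88]

Sorted: [7, 16, 42, 60, 88]


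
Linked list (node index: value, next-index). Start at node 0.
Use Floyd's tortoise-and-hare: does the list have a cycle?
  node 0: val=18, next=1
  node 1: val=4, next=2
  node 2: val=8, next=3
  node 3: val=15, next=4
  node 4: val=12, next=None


Floyd's tortoise (slow, +1) and hare (fast, +2):
  init: slow=0, fast=0
  step 1: slow=1, fast=2
  step 2: slow=2, fast=4
  step 3: fast -> None, no cycle

Cycle: no


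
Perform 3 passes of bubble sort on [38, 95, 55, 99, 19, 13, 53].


Initial: [38, 95, 55, 99, 19, 13, 53]
Pass 1: [38, 55, 95, 19, 13, 53, 99] (4 swaps)
Pass 2: [38, 55, 19, 13, 53, 95, 99] (3 swaps)
Pass 3: [38, 19, 13, 53, 55, 95, 99] (3 swaps)

After 3 passes: [38, 19, 13, 53, 55, 95, 99]


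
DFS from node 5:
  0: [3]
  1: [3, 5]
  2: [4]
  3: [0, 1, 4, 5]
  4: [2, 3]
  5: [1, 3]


Visit 5, push [3, 1]
Visit 1, push [3]
Visit 3, push [4, 0]
Visit 0, push []
Visit 4, push [2]
Visit 2, push []

DFS order: [5, 1, 3, 0, 4, 2]
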